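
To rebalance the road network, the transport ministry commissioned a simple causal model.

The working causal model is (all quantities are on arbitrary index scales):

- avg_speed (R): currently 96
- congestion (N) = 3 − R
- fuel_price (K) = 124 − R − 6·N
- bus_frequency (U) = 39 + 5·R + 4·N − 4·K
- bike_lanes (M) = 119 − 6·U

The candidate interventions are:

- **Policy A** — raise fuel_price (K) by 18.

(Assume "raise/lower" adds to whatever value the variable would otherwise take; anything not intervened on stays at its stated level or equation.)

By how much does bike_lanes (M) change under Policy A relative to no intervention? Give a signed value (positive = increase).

Baseline:
  R = 96
  N = 3 − 96 = -93
  K = 124 − 96 − 6·(-93) = 586
  U = 39 + 5·96 + 4·(-93) − 4·586 = -2197
  M = 119 − 6·(-2197) = 13301
Policy A (K + 18):
  R = 96
  N = 3 − 96 = -93
  K = 124 − 96 − 6·(-93) (+18 from intervention) = 604
  U = 39 + 5·96 + 4·(-93) − 4·604 = -2269
  M = 119 − 6·(-2269) = 13733
Change in M: 13733 − 13301 = 432

432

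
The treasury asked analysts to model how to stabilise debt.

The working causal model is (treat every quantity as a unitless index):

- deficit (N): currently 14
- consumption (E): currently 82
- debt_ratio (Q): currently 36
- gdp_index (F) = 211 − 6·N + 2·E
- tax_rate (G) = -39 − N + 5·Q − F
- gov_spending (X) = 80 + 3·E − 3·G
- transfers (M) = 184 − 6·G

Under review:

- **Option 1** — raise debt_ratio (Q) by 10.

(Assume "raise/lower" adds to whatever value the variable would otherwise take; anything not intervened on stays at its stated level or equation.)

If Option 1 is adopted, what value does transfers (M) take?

868

Option 1 (Q + 10):
  N = 14
  E = 82
  Q = 36 + 10 = 46
  F = 211 − 6·14 + 2·82 = 291
  G = -39 − 14 + 5·46 − 291 = -114
  M = 184 − 6·(-114) = 868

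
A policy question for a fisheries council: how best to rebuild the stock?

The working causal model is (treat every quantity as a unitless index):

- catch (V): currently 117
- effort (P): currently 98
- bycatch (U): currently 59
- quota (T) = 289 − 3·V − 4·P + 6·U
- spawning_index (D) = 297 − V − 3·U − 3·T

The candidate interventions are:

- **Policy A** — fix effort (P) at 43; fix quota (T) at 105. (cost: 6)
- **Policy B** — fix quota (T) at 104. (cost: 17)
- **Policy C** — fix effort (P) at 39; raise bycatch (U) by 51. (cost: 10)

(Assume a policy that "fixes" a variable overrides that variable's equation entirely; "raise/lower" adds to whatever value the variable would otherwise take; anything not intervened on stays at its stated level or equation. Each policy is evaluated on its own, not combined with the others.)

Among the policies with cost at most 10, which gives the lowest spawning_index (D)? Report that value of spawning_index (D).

-1476

Policy A (P := 43, T := 105):
  V = 117
  P = 43
  U = 59
  T = 105
  D = 297 − 117 − 3·59 − 3·105 = -312
Policy C (P := 39, U + 51):
  V = 117
  P = 39
  U = 59 + 51 = 110
  T = 289 − 3·117 − 4·39 + 6·110 = 442
  D = 297 − 117 − 3·110 − 3·442 = -1476
Comparing — Policy A: D=-312, Policy C: D=-1476. Lowest is -1476 (Policy C).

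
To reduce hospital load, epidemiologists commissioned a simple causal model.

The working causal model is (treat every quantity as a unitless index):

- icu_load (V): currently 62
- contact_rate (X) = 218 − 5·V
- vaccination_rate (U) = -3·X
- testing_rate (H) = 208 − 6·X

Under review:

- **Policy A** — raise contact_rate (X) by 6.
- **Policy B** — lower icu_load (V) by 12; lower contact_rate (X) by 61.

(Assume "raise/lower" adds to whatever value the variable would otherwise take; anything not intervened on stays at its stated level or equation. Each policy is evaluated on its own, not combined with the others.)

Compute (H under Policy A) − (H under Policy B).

-42

Policy A (X + 6):
  V = 62
  X = 218 − 5·62 (+6 from intervention) = -86
  H = 208 − 6·(-86) = 724
Policy B (V − 12, X − 61):
  V = 62 − 12 = 50
  X = 218 − 5·50 (−61 from intervention) = -93
  H = 208 − 6·(-93) = 766
H: 724 − 766 = -42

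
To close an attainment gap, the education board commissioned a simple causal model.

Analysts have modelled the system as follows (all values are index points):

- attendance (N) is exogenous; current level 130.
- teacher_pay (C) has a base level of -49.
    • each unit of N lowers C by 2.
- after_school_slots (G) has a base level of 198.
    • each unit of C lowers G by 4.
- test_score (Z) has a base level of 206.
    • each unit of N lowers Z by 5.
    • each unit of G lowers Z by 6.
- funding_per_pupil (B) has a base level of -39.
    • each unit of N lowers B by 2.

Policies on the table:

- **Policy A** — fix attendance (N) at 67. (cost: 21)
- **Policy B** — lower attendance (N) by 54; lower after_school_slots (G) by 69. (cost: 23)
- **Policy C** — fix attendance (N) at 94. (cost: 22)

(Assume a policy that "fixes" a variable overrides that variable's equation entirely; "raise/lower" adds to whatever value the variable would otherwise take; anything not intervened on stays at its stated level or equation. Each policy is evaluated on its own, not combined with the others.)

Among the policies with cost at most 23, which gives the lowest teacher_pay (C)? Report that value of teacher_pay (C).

Policy A (N := 67):
  N = 67
  C = -49 − 2·67 = -183
Policy B (N − 54, G − 69):
  N = 130 − 54 = 76
  C = -49 − 2·76 = -201
Policy C (N := 94):
  N = 94
  C = -49 − 2·94 = -237
Comparing — Policy A: C=-183, Policy B: C=-201, Policy C: C=-237. Lowest is -237 (Policy C).

-237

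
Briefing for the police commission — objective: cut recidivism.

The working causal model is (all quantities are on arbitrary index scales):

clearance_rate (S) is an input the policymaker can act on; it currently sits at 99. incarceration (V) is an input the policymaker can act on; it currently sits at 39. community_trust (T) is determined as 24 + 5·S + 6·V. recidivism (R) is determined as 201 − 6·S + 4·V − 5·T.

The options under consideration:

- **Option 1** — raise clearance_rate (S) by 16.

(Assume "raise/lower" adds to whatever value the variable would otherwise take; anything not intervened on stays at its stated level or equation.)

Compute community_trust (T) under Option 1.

Option 1 (S + 16):
  S = 99 + 16 = 115
  V = 39
  T = 24 + 5·115 + 6·39 = 833

833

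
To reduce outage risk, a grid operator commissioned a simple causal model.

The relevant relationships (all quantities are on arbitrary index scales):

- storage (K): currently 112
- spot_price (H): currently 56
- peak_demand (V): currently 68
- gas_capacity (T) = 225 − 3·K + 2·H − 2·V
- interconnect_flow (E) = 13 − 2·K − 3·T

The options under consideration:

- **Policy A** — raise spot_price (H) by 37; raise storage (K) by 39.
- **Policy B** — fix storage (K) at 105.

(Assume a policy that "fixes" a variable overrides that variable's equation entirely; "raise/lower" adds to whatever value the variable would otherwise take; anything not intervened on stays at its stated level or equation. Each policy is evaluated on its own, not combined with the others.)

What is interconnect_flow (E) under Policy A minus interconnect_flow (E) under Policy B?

Policy A (H + 37, K + 39):
  K = 112 + 39 = 151
  H = 56 + 37 = 93
  V = 68
  T = 225 − 3·151 + 2·93 − 2·68 = -178
  E = 13 − 2·151 − 3·(-178) = 245
Policy B (K := 105):
  K = 105
  H = 56
  V = 68
  T = 225 − 3·105 + 2·56 − 2·68 = -114
  E = 13 − 2·105 − 3·(-114) = 145
E: 245 − 145 = 100

100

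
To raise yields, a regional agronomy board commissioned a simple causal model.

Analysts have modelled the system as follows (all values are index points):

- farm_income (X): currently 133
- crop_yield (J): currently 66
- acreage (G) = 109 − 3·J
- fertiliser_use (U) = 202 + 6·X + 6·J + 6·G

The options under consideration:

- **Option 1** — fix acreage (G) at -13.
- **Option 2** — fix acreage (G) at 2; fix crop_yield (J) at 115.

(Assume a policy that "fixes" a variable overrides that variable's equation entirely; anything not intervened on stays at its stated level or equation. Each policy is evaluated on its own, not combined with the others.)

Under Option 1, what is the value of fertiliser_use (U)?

Option 1 (G := -13):
  X = 133
  J = 66
  G = -13
  U = 202 + 6·133 + 6·66 + 6·(-13) = 1318

1318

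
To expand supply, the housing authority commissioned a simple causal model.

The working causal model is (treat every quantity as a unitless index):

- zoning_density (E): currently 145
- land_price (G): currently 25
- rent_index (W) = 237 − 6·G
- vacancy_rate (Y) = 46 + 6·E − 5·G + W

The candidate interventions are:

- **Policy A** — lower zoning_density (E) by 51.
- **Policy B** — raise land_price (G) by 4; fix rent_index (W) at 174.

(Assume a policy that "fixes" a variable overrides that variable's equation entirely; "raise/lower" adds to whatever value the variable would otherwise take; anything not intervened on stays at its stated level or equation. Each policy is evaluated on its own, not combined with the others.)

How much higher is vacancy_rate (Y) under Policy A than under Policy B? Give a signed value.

Policy A (E − 51):
  E = 145 − 51 = 94
  G = 25
  W = 237 − 6·25 = 87
  Y = 46 + 6·94 − 5·25 + 87 = 572
Policy B (G + 4, W := 174):
  E = 145
  G = 25 + 4 = 29
  W = 174
  Y = 46 + 6·145 − 5·29 + 174 = 945
Y: 572 − 945 = -373

-373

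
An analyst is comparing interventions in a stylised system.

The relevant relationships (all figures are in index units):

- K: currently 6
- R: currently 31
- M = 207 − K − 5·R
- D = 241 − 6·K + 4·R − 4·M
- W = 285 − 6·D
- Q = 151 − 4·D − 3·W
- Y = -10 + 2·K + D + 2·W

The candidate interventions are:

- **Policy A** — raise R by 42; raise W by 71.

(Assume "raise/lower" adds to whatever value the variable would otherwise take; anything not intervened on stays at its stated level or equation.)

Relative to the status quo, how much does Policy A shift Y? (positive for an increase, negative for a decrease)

Baseline:
  K = 6
  R = 31
  M = 207 − 6 − 5·31 = 46
  D = 241 − 6·6 + 4·31 − 4·46 = 145
  W = 285 − 6·145 = -585
  Y = -10 + 2·6 + 145 + 2·(-585) = -1023
Policy A (R + 42, W + 71):
  K = 6
  R = 31 + 42 = 73
  M = 207 − 6 − 5·73 = -164
  D = 241 − 6·6 + 4·73 − 4·(-164) = 1153
  W = 285 − 6·1153 (+71 from intervention) = -6562
  Y = -10 + 2·6 + 1153 + 2·(-6562) = -11969
Change in Y: -11969 − (-1023) = -10946

-10946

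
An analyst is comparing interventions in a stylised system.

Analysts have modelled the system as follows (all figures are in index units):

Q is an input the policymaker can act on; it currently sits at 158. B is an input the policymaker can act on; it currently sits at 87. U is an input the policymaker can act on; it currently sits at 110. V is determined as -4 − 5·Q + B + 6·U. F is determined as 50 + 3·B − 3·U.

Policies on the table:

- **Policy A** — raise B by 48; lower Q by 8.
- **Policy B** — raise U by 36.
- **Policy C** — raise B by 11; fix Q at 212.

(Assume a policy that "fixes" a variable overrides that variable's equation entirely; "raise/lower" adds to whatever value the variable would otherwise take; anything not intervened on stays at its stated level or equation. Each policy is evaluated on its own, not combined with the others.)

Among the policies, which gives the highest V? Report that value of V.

169

Policy A (B + 48, Q − 8):
  Q = 158 − 8 = 150
  B = 87 + 48 = 135
  U = 110
  V = -4 − 5·150 + 135 + 6·110 = 41
Policy B (U + 36):
  Q = 158
  B = 87
  U = 110 + 36 = 146
  V = -4 − 5·158 + 87 + 6·146 = 169
Policy C (B + 11, Q := 212):
  Q = 212
  B = 87 + 11 = 98
  U = 110
  V = -4 − 5·212 + 98 + 6·110 = -306
Comparing — Policy A: V=41, Policy B: V=169, Policy C: V=-306. Highest is 169 (Policy B).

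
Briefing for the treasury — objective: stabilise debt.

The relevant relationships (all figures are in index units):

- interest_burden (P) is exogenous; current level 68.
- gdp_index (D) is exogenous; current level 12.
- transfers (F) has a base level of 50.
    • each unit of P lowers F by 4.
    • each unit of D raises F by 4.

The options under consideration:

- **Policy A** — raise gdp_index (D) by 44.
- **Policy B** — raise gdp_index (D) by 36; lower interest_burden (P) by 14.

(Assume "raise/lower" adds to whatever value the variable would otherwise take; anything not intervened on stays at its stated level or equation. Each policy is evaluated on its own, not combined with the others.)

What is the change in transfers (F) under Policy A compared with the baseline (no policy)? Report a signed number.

Baseline:
  P = 68
  D = 12
  F = 50 − 4·68 + 4·12 = -174
Policy A (D + 44):
  P = 68
  D = 12 + 44 = 56
  F = 50 − 4·68 + 4·56 = 2
Change in F: 2 − (-174) = 176

176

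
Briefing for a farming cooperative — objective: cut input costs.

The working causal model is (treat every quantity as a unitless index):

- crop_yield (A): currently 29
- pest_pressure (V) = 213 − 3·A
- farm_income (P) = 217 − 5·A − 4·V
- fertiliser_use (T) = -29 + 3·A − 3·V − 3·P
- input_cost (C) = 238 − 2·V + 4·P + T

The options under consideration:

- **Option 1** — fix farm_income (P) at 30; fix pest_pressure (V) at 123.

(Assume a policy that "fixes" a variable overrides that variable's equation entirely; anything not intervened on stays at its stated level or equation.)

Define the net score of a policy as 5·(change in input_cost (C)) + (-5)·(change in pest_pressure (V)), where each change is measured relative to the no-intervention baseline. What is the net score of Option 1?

Baseline:
  A = 29
  V = 213 − 3·29 = 126
  P = 217 − 5·29 − 4·126 = -432
  T = -29 + 3·29 − 3·126 − 3·(-432) = 976
  C = 238 − 2·126 + 4·(-432) + 976 = -766
Option 1 (P := 30, V := 123):
  A = 29
  V = 123
  P = 30
  T = -29 + 3·29 − 3·123 − 3·30 = -401
  C = 238 − 2·123 + 4·30 + (-401) = -289
ΔC = -289 − (-766) = 477; ΔV = 123 − 126 = -3
Score = 5·477 + (-5)·(-3) = 2400

2400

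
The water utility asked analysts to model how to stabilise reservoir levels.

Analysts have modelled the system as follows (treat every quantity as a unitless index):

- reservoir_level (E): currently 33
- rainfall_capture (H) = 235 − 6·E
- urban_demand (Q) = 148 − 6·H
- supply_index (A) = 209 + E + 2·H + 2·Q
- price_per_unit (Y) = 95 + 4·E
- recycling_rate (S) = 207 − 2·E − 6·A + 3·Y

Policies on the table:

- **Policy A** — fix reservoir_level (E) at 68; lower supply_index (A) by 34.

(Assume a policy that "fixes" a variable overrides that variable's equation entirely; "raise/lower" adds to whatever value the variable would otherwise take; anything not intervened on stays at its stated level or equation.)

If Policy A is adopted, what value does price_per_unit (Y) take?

Policy A (E := 68, A − 34):
  E = 68
  Y = 95 + 4·68 = 367

367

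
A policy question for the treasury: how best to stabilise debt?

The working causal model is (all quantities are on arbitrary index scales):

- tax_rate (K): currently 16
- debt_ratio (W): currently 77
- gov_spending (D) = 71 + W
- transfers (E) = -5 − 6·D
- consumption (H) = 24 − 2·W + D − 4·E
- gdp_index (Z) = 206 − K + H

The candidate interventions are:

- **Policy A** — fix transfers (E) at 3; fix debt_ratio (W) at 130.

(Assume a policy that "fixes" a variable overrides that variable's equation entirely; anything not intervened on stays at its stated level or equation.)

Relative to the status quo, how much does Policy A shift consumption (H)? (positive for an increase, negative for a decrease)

Baseline:
  W = 77
  D = 71 + 77 = 148
  E = -5 − 6·148 = -893
  H = 24 − 2·77 + 148 − 4·(-893) = 3590
Policy A (E := 3, W := 130):
  W = 130
  D = 71 + 130 = 201
  E = 3
  H = 24 − 2·130 + 201 − 4·3 = -47
Change in H: -47 − 3590 = -3637

-3637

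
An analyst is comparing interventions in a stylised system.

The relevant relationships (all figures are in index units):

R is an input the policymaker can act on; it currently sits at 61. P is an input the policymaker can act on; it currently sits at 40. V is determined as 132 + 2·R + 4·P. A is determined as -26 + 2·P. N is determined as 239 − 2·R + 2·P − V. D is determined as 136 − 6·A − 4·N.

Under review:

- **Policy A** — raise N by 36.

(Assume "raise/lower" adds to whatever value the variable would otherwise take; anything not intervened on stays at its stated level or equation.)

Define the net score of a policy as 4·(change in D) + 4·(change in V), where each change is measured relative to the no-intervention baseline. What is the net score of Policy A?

-576

Baseline:
  R = 61
  P = 40
  V = 132 + 2·61 + 4·40 = 414
  A = -26 + 2·40 = 54
  N = 239 − 2·61 + 2·40 − 414 = -217
  D = 136 − 6·54 − 4·(-217) = 680
Policy A (N + 36):
  R = 61
  P = 40
  V = 132 + 2·61 + 4·40 = 414
  A = -26 + 2·40 = 54
  N = 239 − 2·61 + 2·40 − 414 (+36 from intervention) = -181
  D = 136 − 6·54 − 4·(-181) = 536
ΔD = 536 − 680 = -144; ΔV = 414 − 414 = 0
Score = 4·(-144) + 4·0 = -576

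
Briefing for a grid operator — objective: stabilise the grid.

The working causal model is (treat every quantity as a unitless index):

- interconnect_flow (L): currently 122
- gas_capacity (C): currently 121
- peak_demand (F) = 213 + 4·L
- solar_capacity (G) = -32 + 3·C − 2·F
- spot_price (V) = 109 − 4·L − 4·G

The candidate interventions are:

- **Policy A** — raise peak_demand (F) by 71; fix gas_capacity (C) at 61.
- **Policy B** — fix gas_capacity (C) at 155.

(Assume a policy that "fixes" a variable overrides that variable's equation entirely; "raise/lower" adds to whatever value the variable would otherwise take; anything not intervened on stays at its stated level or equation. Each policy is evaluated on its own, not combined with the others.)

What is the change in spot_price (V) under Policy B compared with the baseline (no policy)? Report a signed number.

-408

Baseline:
  L = 122
  C = 121
  F = 213 + 4·122 = 701
  G = -32 + 3·121 − 2·701 = -1071
  V = 109 − 4·122 − 4·(-1071) = 3905
Policy B (C := 155):
  L = 122
  C = 155
  F = 213 + 4·122 = 701
  G = -32 + 3·155 − 2·701 = -969
  V = 109 − 4·122 − 4·(-969) = 3497
Change in V: 3497 − 3905 = -408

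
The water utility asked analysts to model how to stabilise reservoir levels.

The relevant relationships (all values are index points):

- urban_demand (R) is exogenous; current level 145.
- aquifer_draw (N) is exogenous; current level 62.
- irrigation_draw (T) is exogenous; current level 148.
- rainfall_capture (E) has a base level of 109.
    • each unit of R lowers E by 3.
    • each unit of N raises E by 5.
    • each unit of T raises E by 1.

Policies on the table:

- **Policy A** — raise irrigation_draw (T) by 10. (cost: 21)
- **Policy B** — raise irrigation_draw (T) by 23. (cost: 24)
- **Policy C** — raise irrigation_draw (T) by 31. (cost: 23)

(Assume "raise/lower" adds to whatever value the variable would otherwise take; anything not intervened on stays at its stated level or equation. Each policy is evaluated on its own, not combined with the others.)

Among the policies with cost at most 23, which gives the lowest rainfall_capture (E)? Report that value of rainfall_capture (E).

142

Policy A (T + 10):
  R = 145
  N = 62
  T = 148 + 10 = 158
  E = 109 − 3·145 + 5·62 + 158 = 142
Policy C (T + 31):
  R = 145
  N = 62
  T = 148 + 31 = 179
  E = 109 − 3·145 + 5·62 + 179 = 163
Comparing — Policy A: E=142, Policy C: E=163. Lowest is 142 (Policy A).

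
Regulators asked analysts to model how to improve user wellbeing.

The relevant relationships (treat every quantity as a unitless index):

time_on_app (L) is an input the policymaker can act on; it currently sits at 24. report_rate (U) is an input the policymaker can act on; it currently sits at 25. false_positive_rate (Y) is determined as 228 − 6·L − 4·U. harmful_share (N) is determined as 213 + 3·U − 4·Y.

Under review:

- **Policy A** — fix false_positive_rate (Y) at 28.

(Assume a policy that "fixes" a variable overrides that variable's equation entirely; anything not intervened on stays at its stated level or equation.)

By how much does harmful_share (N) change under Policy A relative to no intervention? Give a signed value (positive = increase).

Baseline:
  L = 24
  U = 25
  Y = 228 − 6·24 − 4·25 = -16
  N = 213 + 3·25 − 4·(-16) = 352
Policy A (Y := 28):
  L = 24
  U = 25
  Y = 28
  N = 213 + 3·25 − 4·28 = 176
Change in N: 176 − 352 = -176

-176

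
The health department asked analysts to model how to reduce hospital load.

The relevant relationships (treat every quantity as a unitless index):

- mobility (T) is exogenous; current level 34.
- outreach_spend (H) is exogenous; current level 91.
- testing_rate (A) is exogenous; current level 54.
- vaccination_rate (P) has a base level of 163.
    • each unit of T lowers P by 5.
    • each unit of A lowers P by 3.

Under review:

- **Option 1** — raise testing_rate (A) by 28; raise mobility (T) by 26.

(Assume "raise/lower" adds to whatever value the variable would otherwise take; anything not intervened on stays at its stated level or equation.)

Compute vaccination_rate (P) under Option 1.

Option 1 (A + 28, T + 26):
  T = 34 + 26 = 60
  A = 54 + 28 = 82
  P = 163 − 5·60 − 3·82 = -383

-383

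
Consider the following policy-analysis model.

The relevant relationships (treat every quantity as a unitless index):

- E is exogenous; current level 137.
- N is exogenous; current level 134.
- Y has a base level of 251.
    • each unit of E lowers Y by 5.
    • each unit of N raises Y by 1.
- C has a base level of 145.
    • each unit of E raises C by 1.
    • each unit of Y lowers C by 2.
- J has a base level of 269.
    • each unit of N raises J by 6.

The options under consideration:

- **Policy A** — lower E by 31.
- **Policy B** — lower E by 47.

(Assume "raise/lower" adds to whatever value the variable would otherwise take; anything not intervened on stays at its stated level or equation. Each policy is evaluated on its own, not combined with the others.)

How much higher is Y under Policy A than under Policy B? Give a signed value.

Policy A (E − 31):
  E = 137 − 31 = 106
  N = 134
  Y = 251 − 5·106 + 134 = -145
Policy B (E − 47):
  E = 137 − 47 = 90
  N = 134
  Y = 251 − 5·90 + 134 = -65
Y: -145 − (-65) = -80

-80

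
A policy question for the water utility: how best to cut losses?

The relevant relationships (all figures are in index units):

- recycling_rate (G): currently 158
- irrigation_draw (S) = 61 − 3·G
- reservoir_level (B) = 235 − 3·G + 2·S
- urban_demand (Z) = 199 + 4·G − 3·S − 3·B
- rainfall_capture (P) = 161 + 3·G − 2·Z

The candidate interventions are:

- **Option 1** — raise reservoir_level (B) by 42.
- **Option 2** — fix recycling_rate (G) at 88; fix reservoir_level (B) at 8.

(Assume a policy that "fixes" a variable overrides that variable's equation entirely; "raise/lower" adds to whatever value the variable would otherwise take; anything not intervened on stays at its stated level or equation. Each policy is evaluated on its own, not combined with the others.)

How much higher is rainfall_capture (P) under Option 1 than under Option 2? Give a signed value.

Option 1 (B + 42):
  G = 158
  S = 61 − 3·158 = -413
  B = 235 − 3·158 + 2·(-413) (+42 from intervention) = -1023
  Z = 199 + 4·158 − 3·(-413) − 3·(-1023) = 5139
  P = 161 + 3·158 − 2·5139 = -9643
Option 2 (G := 88, B := 8):
  G = 88
  S = 61 − 3·88 = -203
  B = 8
  Z = 199 + 4·88 − 3·(-203) − 3·8 = 1136
  P = 161 + 3·88 − 2·1136 = -1847
P: -9643 − (-1847) = -7796

-7796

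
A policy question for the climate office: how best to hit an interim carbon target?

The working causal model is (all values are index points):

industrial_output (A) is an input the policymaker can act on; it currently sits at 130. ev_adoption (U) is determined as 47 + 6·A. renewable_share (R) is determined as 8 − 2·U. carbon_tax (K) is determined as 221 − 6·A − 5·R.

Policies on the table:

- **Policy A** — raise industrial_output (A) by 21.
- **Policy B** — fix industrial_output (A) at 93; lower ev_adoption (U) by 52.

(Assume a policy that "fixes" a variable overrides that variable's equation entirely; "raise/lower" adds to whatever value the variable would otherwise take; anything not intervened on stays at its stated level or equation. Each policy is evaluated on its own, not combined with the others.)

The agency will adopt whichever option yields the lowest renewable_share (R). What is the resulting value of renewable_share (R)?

Policy A (A + 21):
  A = 130 + 21 = 151
  U = 47 + 6·151 = 953
  R = 8 − 2·953 = -1898
Policy B (A := 93, U − 52):
  A = 93
  U = 47 + 6·93 (−52 from intervention) = 553
  R = 8 − 2·553 = -1098
Comparing — Policy A: R=-1898, Policy B: R=-1098. Lowest is -1898 (Policy A).

-1898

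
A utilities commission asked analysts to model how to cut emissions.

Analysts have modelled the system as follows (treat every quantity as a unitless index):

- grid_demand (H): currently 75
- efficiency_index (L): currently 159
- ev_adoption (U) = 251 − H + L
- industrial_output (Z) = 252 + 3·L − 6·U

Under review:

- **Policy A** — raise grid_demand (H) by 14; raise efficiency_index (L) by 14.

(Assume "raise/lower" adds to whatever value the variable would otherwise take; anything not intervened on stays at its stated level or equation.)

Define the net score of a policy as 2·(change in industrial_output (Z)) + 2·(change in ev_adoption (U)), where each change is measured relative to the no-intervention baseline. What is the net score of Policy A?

Baseline:
  H = 75
  L = 159
  U = 251 − 75 + 159 = 335
  Z = 252 + 3·159 − 6·335 = -1281
Policy A (H + 14, L + 14):
  H = 75 + 14 = 89
  L = 159 + 14 = 173
  U = 251 − 89 + 173 = 335
  Z = 252 + 3·173 − 6·335 = -1239
ΔZ = -1239 − (-1281) = 42; ΔU = 335 − 335 = 0
Score = 2·42 + 2·0 = 84

84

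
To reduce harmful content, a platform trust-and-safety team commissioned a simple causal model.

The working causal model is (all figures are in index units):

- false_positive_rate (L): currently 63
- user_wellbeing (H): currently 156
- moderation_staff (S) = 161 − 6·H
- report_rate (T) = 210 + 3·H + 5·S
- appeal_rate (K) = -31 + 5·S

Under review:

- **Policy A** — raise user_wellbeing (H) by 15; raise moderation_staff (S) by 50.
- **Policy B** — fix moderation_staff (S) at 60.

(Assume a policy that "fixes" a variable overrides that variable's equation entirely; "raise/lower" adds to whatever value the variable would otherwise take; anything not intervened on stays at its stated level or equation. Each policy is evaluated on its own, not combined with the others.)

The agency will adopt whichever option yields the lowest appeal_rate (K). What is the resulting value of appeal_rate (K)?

Policy A (H + 15, S + 50):
  H = 156 + 15 = 171
  S = 161 − 6·171 (+50 from intervention) = -815
  K = -31 + 5·(-815) = -4106
Policy B (S := 60):
  H = 156
  S = 60
  K = -31 + 5·60 = 269
Comparing — Policy A: K=-4106, Policy B: K=269. Lowest is -4106 (Policy A).

-4106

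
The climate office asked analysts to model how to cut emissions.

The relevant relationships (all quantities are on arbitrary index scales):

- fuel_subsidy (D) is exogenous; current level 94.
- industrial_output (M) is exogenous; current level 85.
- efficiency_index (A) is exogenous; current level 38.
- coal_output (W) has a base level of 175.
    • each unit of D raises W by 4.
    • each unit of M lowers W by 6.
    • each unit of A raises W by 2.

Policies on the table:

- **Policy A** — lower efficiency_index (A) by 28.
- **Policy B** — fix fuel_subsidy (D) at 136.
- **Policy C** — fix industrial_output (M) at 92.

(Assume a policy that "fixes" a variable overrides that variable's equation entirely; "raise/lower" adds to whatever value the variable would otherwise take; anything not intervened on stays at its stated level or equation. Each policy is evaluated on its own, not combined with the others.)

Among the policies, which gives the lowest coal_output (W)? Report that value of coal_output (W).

Policy A (A − 28):
  D = 94
  M = 85
  A = 38 − 28 = 10
  W = 175 + 4·94 − 6·85 + 2·10 = 61
Policy B (D := 136):
  D = 136
  M = 85
  A = 38
  W = 175 + 4·136 − 6·85 + 2·38 = 285
Policy C (M := 92):
  D = 94
  M = 92
  A = 38
  W = 175 + 4·94 − 6·92 + 2·38 = 75
Comparing — Policy A: W=61, Policy B: W=285, Policy C: W=75. Lowest is 61 (Policy A).

61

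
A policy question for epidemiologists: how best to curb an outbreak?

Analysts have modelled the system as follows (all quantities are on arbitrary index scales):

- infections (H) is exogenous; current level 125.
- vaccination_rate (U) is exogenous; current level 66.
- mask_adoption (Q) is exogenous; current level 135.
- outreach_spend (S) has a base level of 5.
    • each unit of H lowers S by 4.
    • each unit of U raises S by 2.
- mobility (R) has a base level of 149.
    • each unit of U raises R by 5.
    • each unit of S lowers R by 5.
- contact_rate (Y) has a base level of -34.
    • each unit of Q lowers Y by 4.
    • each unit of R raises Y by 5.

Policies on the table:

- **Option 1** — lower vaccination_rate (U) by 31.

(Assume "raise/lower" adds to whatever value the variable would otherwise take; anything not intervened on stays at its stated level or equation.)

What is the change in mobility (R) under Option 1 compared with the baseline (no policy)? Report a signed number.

Baseline:
  H = 125
  U = 66
  S = 5 − 4·125 + 2·66 = -363
  R = 149 + 5·66 − 5·(-363) = 2294
Option 1 (U − 31):
  H = 125
  U = 66 − 31 = 35
  S = 5 − 4·125 + 2·35 = -425
  R = 149 + 5·35 − 5·(-425) = 2449
Change in R: 2449 − 2294 = 155

155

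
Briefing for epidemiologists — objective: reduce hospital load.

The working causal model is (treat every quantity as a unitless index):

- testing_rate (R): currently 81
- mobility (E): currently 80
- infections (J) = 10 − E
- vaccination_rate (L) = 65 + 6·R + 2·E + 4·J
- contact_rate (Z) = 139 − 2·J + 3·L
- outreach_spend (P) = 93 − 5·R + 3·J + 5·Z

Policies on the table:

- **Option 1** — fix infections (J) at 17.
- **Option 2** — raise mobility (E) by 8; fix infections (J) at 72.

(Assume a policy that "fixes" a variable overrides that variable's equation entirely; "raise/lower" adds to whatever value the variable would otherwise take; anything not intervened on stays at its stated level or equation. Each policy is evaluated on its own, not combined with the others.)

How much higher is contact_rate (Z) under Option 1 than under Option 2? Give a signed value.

-598

Option 1 (J := 17):
  R = 81
  E = 80
  J = 17
  L = 65 + 6·81 + 2·80 + 4·17 = 779
  Z = 139 − 2·17 + 3·779 = 2442
Option 2 (E + 8, J := 72):
  R = 81
  E = 80 + 8 = 88
  J = 72
  L = 65 + 6·81 + 2·88 + 4·72 = 1015
  Z = 139 − 2·72 + 3·1015 = 3040
Z: 2442 − 3040 = -598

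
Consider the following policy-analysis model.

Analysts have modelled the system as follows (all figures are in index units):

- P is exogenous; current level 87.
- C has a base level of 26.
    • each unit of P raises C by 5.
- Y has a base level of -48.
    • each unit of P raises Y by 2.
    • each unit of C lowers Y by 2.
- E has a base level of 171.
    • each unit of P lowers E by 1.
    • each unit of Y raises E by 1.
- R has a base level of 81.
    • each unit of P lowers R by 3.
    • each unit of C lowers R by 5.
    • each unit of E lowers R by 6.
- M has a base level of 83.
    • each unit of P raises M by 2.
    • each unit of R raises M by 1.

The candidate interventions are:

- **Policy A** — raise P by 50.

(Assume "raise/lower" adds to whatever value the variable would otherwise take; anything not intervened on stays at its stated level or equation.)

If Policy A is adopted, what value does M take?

3444

Policy A (P + 50):
  P = 87 + 50 = 137
  C = 26 + 5·137 = 711
  Y = -48 + 2·137 − 2·711 = -1196
  E = 171 − 137 + (-1196) = -1162
  R = 81 − 3·137 − 5·711 − 6·(-1162) = 3087
  M = 83 + 2·137 + 3087 = 3444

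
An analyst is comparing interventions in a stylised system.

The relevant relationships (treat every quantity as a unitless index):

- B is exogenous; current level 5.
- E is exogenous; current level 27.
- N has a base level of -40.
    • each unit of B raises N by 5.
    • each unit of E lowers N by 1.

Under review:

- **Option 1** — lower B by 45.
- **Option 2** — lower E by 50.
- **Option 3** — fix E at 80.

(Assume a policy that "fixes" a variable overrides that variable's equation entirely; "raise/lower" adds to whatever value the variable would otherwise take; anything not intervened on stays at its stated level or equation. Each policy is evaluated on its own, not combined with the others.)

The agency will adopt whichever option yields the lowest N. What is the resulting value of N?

Option 1 (B − 45):
  B = 5 − 45 = -40
  E = 27
  N = -40 + 5·(-40) − 27 = -267
Option 2 (E − 50):
  B = 5
  E = 27 − 50 = -23
  N = -40 + 5·5 − (-23) = 8
Option 3 (E := 80):
  B = 5
  E = 80
  N = -40 + 5·5 − 80 = -95
Comparing — Option 1: N=-267, Option 2: N=8, Option 3: N=-95. Lowest is -267 (Option 1).

-267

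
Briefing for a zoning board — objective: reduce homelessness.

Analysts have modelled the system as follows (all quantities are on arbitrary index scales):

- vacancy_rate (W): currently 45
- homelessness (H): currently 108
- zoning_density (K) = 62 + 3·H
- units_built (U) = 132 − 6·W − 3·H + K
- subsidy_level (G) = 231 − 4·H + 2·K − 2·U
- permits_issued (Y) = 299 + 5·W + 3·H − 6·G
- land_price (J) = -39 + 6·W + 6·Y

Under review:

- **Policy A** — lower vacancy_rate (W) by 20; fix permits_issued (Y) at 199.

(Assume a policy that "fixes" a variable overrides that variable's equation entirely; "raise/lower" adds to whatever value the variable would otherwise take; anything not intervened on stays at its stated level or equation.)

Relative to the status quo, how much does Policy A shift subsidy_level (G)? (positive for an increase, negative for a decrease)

Baseline:
  W = 45
  H = 108
  K = 62 + 3·108 = 386
  U = 132 − 6·45 − 3·108 + 386 = -76
  G = 231 − 4·108 + 2·386 − 2·(-76) = 723
Policy A (W − 20, Y := 199):
  W = 45 − 20 = 25
  H = 108
  K = 62 + 3·108 = 386
  U = 132 − 6·25 − 3·108 + 386 = 44
  G = 231 − 4·108 + 2·386 − 2·44 = 483
Change in G: 483 − 723 = -240

-240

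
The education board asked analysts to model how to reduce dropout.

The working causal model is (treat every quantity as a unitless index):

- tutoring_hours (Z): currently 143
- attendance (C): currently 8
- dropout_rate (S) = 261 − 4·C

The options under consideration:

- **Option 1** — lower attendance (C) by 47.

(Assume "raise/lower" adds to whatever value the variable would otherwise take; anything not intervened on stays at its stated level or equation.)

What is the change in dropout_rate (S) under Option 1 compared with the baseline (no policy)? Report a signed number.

Baseline:
  C = 8
  S = 261 − 4·8 = 229
Option 1 (C − 47):
  C = 8 − 47 = -39
  S = 261 − 4·(-39) = 417
Change in S: 417 − 229 = 188

188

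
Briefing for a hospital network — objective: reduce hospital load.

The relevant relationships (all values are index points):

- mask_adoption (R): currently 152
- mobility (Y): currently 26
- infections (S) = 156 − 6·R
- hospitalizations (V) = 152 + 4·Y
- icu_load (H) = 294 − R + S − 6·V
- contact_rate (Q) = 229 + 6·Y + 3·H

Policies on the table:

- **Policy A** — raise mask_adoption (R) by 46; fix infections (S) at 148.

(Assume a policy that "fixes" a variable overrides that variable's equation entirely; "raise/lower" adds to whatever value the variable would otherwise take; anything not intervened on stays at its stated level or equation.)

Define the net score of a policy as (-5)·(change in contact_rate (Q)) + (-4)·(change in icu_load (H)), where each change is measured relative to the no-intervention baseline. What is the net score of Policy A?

-16302

Baseline:
  R = 152
  Y = 26
  S = 156 − 6·152 = -756
  V = 152 + 4·26 = 256
  H = 294 − 152 + (-756) − 6·256 = -2150
  Q = 229 + 6·26 + 3·(-2150) = -6065
Policy A (R + 46, S := 148):
  R = 152 + 46 = 198
  Y = 26
  S = 148
  V = 152 + 4·26 = 256
  H = 294 − 198 + 148 − 6·256 = -1292
  Q = 229 + 6·26 + 3·(-1292) = -3491
ΔQ = -3491 − (-6065) = 2574; ΔH = -1292 − (-2150) = 858
Score = (-5)·2574 + (-4)·858 = -16302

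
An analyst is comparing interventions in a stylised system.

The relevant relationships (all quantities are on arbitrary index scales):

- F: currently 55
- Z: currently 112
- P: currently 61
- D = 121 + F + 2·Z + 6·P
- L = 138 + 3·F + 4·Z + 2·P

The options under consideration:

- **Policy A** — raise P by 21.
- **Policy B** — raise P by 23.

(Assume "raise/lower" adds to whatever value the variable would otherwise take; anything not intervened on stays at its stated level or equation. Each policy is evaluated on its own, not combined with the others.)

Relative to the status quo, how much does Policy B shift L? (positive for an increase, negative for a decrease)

Baseline:
  F = 55
  Z = 112
  P = 61
  L = 138 + 3·55 + 4·112 + 2·61 = 873
Policy B (P + 23):
  F = 55
  Z = 112
  P = 61 + 23 = 84
  L = 138 + 3·55 + 4·112 + 2·84 = 919
Change in L: 919 − 873 = 46

46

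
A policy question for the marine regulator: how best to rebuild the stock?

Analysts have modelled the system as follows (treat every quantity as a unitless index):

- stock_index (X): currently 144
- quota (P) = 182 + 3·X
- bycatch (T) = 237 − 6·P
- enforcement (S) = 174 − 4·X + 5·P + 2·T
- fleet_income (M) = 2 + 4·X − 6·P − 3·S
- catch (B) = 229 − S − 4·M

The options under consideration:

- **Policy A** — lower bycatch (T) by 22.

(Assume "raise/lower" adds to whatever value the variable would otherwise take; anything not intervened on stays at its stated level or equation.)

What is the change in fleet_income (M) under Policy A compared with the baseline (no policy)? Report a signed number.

Baseline:
  X = 144
  P = 182 + 3·144 = 614
  T = 237 − 6·614 = -3447
  S = 174 − 4·144 + 5·614 + 2·(-3447) = -4226
  M = 2 + 4·144 − 6·614 − 3·(-4226) = 9572
Policy A (T − 22):
  X = 144
  P = 182 + 3·144 = 614
  T = 237 − 6·614 (−22 from intervention) = -3469
  S = 174 − 4·144 + 5·614 + 2·(-3469) = -4270
  M = 2 + 4·144 − 6·614 − 3·(-4270) = 9704
Change in M: 9704 − 9572 = 132

132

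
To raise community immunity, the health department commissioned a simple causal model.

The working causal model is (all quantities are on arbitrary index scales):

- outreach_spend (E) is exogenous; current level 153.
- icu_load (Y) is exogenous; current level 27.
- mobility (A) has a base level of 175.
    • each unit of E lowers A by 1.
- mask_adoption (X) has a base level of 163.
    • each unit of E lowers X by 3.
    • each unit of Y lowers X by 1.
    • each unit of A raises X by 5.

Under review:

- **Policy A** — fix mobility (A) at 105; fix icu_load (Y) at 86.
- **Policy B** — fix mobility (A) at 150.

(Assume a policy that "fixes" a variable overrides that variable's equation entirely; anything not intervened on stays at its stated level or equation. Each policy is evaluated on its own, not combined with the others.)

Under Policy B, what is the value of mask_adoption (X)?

427

Policy B (A := 150):
  E = 153
  Y = 27
  A = 150
  X = 163 − 3·153 − 27 + 5·150 = 427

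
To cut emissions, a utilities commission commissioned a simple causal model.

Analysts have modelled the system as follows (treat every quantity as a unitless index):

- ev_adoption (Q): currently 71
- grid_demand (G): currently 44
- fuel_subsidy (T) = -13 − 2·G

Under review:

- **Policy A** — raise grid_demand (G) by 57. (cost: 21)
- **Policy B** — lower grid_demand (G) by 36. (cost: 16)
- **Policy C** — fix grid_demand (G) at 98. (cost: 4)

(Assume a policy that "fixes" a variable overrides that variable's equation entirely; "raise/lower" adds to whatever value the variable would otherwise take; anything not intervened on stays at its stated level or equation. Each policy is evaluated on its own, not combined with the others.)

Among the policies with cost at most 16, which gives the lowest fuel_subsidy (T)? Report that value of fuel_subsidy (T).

Policy B (G − 36):
  G = 44 − 36 = 8
  T = -13 − 2·8 = -29
Policy C (G := 98):
  G = 98
  T = -13 − 2·98 = -209
Comparing — Policy B: T=-29, Policy C: T=-209. Lowest is -209 (Policy C).

-209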